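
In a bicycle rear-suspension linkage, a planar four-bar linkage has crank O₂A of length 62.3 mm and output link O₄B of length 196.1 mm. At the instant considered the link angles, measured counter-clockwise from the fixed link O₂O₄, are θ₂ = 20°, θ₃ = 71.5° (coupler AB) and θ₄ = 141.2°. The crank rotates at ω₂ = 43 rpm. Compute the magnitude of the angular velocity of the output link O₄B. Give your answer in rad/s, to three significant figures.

ω₂ = 4.503 rad/s (from 43 rpm).
Differentiating the loop-closure r₂e^{iθ₂}+r₃e^{iθ₃}=r₁+r₄e^{iθ₄} gives r₂ω₂e^{iθ₂}+r₃ω₃e^{iθ₃}=r₄ω₄e^{iθ₄}.
Eliminating the other unknown: ω₄ = r₂ω₂ sin(θ₂−θ₃) / [r₄ sin(θ₄−θ₃)].
Numerator sine = -0.78261; denominator sine = +0.93789.
Result = 0.0623·4.503·(-0.78261) / (0.1961·(+0.93789)) = -1.1937 rad/s; magnitude 1.1937 rad/s.

1.19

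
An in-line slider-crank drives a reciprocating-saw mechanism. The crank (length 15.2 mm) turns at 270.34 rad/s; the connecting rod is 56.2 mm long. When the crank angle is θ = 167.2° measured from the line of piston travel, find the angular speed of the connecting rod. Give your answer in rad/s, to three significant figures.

71.4

ω = 270.3 rad/s
The rod makes angle φ with the slider axis where L sinφ = r sinθ; differentiating, L cosφ·φ̇ = r ω cosθ.
L cosφ = √(L² − r² sin²θ) = 0.056099 m.
|ω_rod| = r ω |cosθ| / √(L² − r² sin²θ) = 0.0152·270.3·0.97515/0.056099 = 71.428 rad/s.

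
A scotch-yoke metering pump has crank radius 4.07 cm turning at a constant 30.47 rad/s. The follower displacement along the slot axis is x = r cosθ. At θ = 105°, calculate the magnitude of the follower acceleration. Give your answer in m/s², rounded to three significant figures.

ω = 30.47 rad/s
x = r cosθ ⇒ ẍ = −rω² cosθ (ω constant).
|a| = rω²|cosθ| = 0.0407·(30.47)²·|cos 105°| = 9.7799 m/s².

9.78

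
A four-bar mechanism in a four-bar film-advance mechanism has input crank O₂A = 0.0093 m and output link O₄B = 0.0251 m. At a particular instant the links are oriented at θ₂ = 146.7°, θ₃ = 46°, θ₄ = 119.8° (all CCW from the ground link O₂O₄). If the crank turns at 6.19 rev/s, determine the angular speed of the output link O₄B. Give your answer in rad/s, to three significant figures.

14.7

ω₂ = 38.89 rad/s (from 6.19 rev/s).
Differentiating the loop-closure r₂e^{iθ₂}+r₃e^{iθ₃}=r₁+r₄e^{iθ₄} gives r₂ω₂e^{iθ₂}+r₃ω₃e^{iθ₃}=r₄ω₄e^{iθ₄}.
Eliminating the other unknown: ω₄ = r₂ω₂ sin(θ₂−θ₃) / [r₄ sin(θ₄−θ₃)].
Numerator sine = +0.98261; denominator sine = +0.96029.
Result = 0.0093·38.89·(+0.98261) / (0.0251·(+0.96029)) = +14.745 rad/s; magnitude 14.745 rad/s.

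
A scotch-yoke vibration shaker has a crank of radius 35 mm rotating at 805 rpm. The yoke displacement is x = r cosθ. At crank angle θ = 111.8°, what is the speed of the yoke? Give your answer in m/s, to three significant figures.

ω = 84.3 rad/s (from 805 rpm).
x = r cosθ ⇒ ẋ = −rω sinθ.
|v| = rω|sinθ| = 0.035·84.3·|sin 111.8°| = 2.7395 m/s.

2.74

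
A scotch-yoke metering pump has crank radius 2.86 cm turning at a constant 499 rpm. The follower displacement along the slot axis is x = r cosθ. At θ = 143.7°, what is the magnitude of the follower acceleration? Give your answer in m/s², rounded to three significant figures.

ω = 52.26 rad/s (from 499 rpm).
x = r cosθ ⇒ ẍ = −rω² cosθ (ω constant).
|a| = rω²|cosθ| = 0.0286·(52.26)²·|cos 143.7°| = 62.939 m/s².

62.9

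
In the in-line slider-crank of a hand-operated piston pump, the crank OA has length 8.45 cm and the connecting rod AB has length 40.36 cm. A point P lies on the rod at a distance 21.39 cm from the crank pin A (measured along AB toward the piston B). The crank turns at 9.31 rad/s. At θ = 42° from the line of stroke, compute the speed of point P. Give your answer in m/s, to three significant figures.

0.633

ω = 9.31 rad/s.  Crank-pin speed |V_A| = rω = 0.78669 m/s, perpendicular to OA.
Rod angle: sinφ = −(r/L) sinθ ⇒ φ = -8.053°; ω_rod = −rω cosθ/√(L²−r²sin²θ) = -1.463 rad/s.
V_P = V_A + ω_rod × AP, with AP = 0.2139 m along the rod.
Components: V_Px = −rω sinθ − a·ω_rod·sinφ = -0.57024 m/s;  V_Py = rω cosθ + a·ω_rod·cosφ = +0.27479 m/s.
|V_P| = √(V_Px² + V_Py²) = 0.63299 m/s.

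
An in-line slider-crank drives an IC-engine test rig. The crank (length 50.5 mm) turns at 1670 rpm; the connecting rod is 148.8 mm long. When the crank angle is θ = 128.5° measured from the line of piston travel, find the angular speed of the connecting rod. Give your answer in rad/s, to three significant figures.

ω = 174.9 rad/s (converted from 1670 rpm).
The rod makes angle φ with the slider axis where L sinφ = r sinθ; differentiating, L cosφ·φ̇ = r ω cosθ.
L cosφ = √(L² − r² sin²θ) = 0.14346 m.
|ω_rod| = r ω |cosθ| / √(L² − r² sin²θ) = 0.0505·174.9·0.62251/0.14346 = 38.324 rad/s.

38.3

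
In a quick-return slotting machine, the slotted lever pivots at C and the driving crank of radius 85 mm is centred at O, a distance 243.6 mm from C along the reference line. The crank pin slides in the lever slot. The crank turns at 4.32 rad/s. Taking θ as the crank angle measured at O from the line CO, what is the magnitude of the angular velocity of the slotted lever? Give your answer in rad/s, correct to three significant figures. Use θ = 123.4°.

0.412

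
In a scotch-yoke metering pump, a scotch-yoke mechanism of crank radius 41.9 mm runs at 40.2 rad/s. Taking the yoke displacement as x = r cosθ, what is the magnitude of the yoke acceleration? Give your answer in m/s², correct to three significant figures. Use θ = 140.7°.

52.4

ω = 40.2 rad/s
x = r cosθ ⇒ ẍ = −rω² cosθ (ω constant).
|a| = rω²|cosθ| = 0.0419·(40.2)²·|cos 140.7°| = 52.398 m/s².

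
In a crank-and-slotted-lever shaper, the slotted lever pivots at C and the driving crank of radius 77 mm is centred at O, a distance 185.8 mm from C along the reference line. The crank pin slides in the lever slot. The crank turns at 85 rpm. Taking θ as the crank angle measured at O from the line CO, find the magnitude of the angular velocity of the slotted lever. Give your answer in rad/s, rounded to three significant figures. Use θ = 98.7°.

0.928

ω = 8.901 rad/s (from 85 rpm).
Crank pin A relative to C: A = (d + r cosθ, r sinθ); lever angle φ = atan2(r sinθ, d + r cosθ).
Differentiating tanφ: φ̇ = rω(d cosθ + r)/(d² + r² + 2dr cosθ).
d² + r² + 2dr cosθ = |CA|² = 0.0361226 m²;  d cosθ + r = +0.048896 m.
|ω_lever| = |0.077·8.901·+0.048896| / 0.0361226 = 0.92775 rad/s.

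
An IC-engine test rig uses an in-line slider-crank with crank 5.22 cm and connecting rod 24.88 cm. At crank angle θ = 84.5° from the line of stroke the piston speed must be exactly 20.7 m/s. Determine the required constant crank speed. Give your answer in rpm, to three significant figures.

3730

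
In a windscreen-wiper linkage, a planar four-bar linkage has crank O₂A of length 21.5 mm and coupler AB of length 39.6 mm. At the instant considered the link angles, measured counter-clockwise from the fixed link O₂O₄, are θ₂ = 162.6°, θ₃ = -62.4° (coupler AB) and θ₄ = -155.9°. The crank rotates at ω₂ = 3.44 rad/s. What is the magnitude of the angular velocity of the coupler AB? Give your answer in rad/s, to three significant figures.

ω₂ = 3.44 rad/s
Differentiating the loop-closure r₂e^{iθ₂}+r₃e^{iθ₃}=r₁+r₄e^{iθ₄} gives r₂ω₂e^{iθ₂}+r₃ω₃e^{iθ₃}=r₄ω₄e^{iθ₄}.
Eliminating the other unknown: ω₃ = r₂ω₂ sin(θ₄−θ₂) / [r₃ sin(θ₃−θ₄)].
Numerator sine = +0.66262; denominator sine = +0.99813.
Result = 0.0215·3.44·(+0.66262) / (0.0396·(+0.99813)) = +1.2399 rad/s; magnitude 1.2399 rad/s.

1.24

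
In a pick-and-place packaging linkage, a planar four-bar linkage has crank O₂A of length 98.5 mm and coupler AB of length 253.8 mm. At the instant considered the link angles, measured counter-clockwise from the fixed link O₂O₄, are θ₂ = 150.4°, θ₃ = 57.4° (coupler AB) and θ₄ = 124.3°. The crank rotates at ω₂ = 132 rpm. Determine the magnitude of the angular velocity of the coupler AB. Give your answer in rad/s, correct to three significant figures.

2.57

ω₂ = 13.82 rad/s (from 132 rpm).
Differentiating the loop-closure r₂e^{iθ₂}+r₃e^{iθ₃}=r₁+r₄e^{iθ₄} gives r₂ω₂e^{iθ₂}+r₃ω₃e^{iθ₃}=r₄ω₄e^{iθ₄}.
Eliminating the other unknown: ω₃ = r₂ω₂ sin(θ₄−θ₂) / [r₃ sin(θ₃−θ₄)].
Numerator sine = -0.43994; denominator sine = -0.91982.
Result = 0.0985·13.82·(-0.43994) / (0.2538·(-0.91982)) = +2.5659 rad/s; magnitude 2.5659 rad/s.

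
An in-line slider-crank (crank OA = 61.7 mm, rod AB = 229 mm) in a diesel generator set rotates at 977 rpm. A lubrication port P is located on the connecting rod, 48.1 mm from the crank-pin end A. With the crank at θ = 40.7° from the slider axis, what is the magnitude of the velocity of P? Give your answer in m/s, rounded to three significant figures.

ω = 102.3 rad/s.  Crank-pin speed |V_A| = rω = 6.3126 m/s, perpendicular to OA.
Rod angle: sinφ = −(r/L) sinθ ⇒ φ = -10.119°; ω_rod = −rω cosθ/√(L²−r²sin²θ) = -21.229 rad/s.
V_P = V_A + ω_rod × AP, with AP = 0.0481 m along the rod.
Components: V_Px = −rω sinθ − a·ω_rod·sinφ = -4.2958 m/s;  V_Py = rω cosθ + a·ω_rod·cosφ = +3.7806 m/s.
|V_P| = √(V_Px² + V_Py²) = 5.7225 m/s.

5.72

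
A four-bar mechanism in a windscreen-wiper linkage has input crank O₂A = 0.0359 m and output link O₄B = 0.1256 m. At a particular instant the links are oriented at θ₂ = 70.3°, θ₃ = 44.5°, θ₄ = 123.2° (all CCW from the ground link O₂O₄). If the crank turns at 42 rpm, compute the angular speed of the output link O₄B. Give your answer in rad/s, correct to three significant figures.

ω₂ = 4.398 rad/s (from 42 rpm).
Differentiating the loop-closure r₂e^{iθ₂}+r₃e^{iθ₃}=r₁+r₄e^{iθ₄} gives r₂ω₂e^{iθ₂}+r₃ω₃e^{iθ₃}=r₄ω₄e^{iθ₄}.
Eliminating the other unknown: ω₄ = r₂ω₂ sin(θ₂−θ₃) / [r₄ sin(θ₄−θ₃)].
Numerator sine = +0.43523; denominator sine = +0.98061.
Result = 0.0359·4.398·(+0.43523) / (0.1256·(+0.98061)) = +0.55796 rad/s; magnitude 0.55796 rad/s.

0.558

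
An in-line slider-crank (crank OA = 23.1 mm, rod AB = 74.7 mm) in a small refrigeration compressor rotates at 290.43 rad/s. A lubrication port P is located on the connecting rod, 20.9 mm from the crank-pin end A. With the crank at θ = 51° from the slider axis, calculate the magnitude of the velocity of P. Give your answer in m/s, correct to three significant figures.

ω = 290.4 rad/s.  Crank-pin speed |V_A| = rω = 6.7089 m/s, perpendicular to OA.
Rod angle: sinφ = −(r/L) sinθ ⇒ φ = -13.906°; ω_rod = −rω cosθ/√(L²−r²sin²θ) = -58.227 rad/s.
V_P = V_A + ω_rod × AP, with AP = 0.0209 m along the rod.
Components: V_Px = −rω sinθ − a·ω_rod·sinφ = -5.5063 m/s;  V_Py = rω cosθ + a·ω_rod·cosφ = +3.0408 m/s.
|V_P| = √(V_Px² + V_Py²) = 6.2901 m/s.

6.29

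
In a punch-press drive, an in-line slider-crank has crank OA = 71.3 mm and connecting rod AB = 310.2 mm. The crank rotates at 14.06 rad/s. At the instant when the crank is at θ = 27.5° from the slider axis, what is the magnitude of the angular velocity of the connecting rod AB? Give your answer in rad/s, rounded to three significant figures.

2.88

ω = 14.06 rad/s
The rod makes angle φ with the slider axis where L sinφ = r sinθ; differentiating, L cosφ·φ̇ = r ω cosθ.
L cosφ = √(L² − r² sin²θ) = 0.30845 m.
|ω_rod| = r ω |cosθ| / √(L² − r² sin²θ) = 0.0713·14.06·0.88701/0.30845 = 2.8828 rad/s.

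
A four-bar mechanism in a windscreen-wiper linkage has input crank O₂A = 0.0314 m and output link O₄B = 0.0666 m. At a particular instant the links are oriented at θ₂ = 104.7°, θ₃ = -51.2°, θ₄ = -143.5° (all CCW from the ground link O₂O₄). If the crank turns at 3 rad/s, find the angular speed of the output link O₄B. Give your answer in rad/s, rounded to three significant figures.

0.578

ω₂ = 3 rad/s
Differentiating the loop-closure r₂e^{iθ₂}+r₃e^{iθ₃}=r₁+r₄e^{iθ₄} gives r₂ω₂e^{iθ₂}+r₃ω₃e^{iθ₃}=r₄ω₄e^{iθ₄}.
Eliminating the other unknown: ω₄ = r₂ω₂ sin(θ₂−θ₃) / [r₄ sin(θ₄−θ₃)].
Numerator sine = +0.40833; denominator sine = -0.99919.
Result = 0.0314·3·(+0.40833) / (0.0666·(-0.99919)) = -0.57801 rad/s; magnitude 0.57801 rad/s.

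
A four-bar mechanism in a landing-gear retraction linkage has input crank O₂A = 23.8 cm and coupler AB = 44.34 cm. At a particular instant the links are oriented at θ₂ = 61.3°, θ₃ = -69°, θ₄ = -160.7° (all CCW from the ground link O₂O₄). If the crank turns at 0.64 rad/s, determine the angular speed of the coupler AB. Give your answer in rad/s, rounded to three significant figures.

0.230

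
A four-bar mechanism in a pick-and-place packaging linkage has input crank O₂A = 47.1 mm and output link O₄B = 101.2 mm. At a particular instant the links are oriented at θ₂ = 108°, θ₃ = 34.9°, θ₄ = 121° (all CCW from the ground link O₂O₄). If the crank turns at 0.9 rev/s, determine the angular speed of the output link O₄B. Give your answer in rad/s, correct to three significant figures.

2.52

ω₂ = 5.655 rad/s (from 0.9 rev/s).
Differentiating the loop-closure r₂e^{iθ₂}+r₃e^{iθ₃}=r₁+r₄e^{iθ₄} gives r₂ω₂e^{iθ₂}+r₃ω₃e^{iθ₃}=r₄ω₄e^{iθ₄}.
Eliminating the other unknown: ω₄ = r₂ω₂ sin(θ₂−θ₃) / [r₄ sin(θ₄−θ₃)].
Numerator sine = +0.95681; denominator sine = +0.99768.
Result = 0.0471·5.655·(+0.95681) / (0.1012·(+0.99768)) = +2.524 rad/s; magnitude 2.524 rad/s.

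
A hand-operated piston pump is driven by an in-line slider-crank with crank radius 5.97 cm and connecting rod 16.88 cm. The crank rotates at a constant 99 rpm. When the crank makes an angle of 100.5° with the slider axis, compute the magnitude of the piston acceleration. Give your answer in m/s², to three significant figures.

3.42

ω = 2π·99/60 = 10.37 rad/s
x(θ) = r cosθ + √(L² − r² sin²θ); with ω constant, a = ω²·d²x/dθ².
d²x/dθ² = −r cosθ − r²(cos2θ)/√u − r⁴ sin²2θ/(4u^{3/2}),  u = L² − r² sin²θ = 0.0250477 m².
Substituting r = 0.0597 m, L = 0.1688 m, θ = 100.5°: d²x/dθ² = +0.031801 m.
a = ω²·d²x/dθ² = (10.37)²·(+0.031801) = +3.4179 m/s²;  |a| = 3.4179 m/s².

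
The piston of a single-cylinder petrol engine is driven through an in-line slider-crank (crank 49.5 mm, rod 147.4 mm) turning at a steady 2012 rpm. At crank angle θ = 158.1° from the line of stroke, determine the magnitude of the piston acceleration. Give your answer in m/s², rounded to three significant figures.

1490

ω = 2π·2012/60 = 210.7 rad/s
x(θ) = r cosθ + √(L² − r² sin²θ); with ω constant, a = ω²·d²x/dθ².
d²x/dθ² = −r cosθ − r²(cos2θ)/√u − r⁴ sin²2θ/(4u^{3/2}),  u = L² − r² sin²θ = 0.0213859 m².
Substituting r = 0.0495 m, L = 0.1474 m, θ = 158.1°: d²x/dθ² = +0.033605 m.
a = ω²·d²x/dθ² = (210.7)²·(+0.033605) = +1491.8 m/s²;  |a| = 1491.8 m/s².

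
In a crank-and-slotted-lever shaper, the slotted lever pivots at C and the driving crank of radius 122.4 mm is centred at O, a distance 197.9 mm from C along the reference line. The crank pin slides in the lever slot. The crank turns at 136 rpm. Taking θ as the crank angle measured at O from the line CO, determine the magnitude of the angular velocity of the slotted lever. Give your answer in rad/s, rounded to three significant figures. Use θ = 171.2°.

20.3

ω = 14.24 rad/s (from 136 rpm).
Crank pin A relative to C: A = (d + r cosθ, r sinθ); lever angle φ = atan2(r sinθ, d + r cosθ).
Differentiating tanφ: φ̇ = rω(d cosθ + r)/(d² + r² + 2dr cosθ).
d² + r² + 2dr cosθ = |CA|² = 0.00627054 m²;  d cosθ + r = -0.07317 m.
|ω_lever| = |0.1224·14.24·-0.07317| / 0.00627054 = 20.341 rad/s.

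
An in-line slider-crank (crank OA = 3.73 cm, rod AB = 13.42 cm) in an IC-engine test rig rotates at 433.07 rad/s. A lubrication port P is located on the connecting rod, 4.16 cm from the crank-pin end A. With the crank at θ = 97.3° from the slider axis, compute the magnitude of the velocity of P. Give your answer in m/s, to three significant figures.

15.9

ω = 433.1 rad/s.  Crank-pin speed |V_A| = rω = 16.154 m/s, perpendicular to OA.
Rod angle: sinφ = −(r/L) sinθ ⇒ φ = -16.003°; ω_rod = −rω cosθ/√(L²−r²sin²θ) = +15.911 rad/s.
V_P = V_A + ω_rod × AP, with AP = 0.0416 m along the rod.
Components: V_Px = −rω sinθ − a·ω_rod·sinφ = -15.84 m/s;  V_Py = rω cosθ + a·ω_rod·cosφ = -1.4163 m/s.
|V_P| = √(V_Px² + V_Py²) = 15.903 m/s.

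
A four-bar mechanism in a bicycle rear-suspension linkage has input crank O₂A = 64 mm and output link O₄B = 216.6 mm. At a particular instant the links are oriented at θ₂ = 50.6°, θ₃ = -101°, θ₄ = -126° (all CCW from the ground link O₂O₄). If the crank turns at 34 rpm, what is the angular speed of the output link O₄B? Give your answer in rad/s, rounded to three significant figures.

ω₂ = 3.56 rad/s (from 34 rpm).
Differentiating the loop-closure r₂e^{iθ₂}+r₃e^{iθ₃}=r₁+r₄e^{iθ₄} gives r₂ω₂e^{iθ₂}+r₃ω₃e^{iθ₃}=r₄ω₄e^{iθ₄}.
Eliminating the other unknown: ω₄ = r₂ω₂ sin(θ₂−θ₃) / [r₄ sin(θ₄−θ₃)].
Numerator sine = +0.47562; denominator sine = -0.42262.
Result = 0.064·3.56·(+0.47562) / (0.2166·(-0.42262)) = -1.184 rad/s; magnitude 1.184 rad/s.

1.18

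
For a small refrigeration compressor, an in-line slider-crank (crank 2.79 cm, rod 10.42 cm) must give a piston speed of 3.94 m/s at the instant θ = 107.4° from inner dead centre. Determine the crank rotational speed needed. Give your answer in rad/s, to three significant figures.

161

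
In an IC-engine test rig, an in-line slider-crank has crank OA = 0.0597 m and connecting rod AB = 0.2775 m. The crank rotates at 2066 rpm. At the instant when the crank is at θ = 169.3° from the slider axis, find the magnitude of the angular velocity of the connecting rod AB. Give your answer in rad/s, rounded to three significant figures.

45.8

ω = 216.4 rad/s (converted from 2066 rpm).
The rod makes angle φ with the slider axis where L sinφ = r sinθ; differentiating, L cosφ·φ̇ = r ω cosθ.
L cosφ = √(L² − r² sin²θ) = 0.27728 m.
|ω_rod| = r ω |cosθ| / √(L² − r² sin²θ) = 0.0597·216.4·0.98261/0.27728 = 45.772 rad/s.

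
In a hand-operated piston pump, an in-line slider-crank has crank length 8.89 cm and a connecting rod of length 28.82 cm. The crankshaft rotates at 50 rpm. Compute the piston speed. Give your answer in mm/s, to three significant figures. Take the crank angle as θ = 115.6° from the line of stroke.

362

ω = 2π·50/60 = 5.236 rad/s
For an in-line slider-crank, x = r cosθ + √(L² − r² sin²θ), so v = −rω sinθ·[1 + r cosθ/√(L² − r² sin²θ)].
With r = 0.0889 m, L = 0.2882 m, θ = 115.6°: √(L² − r² sin²θ) = 0.27682 m.
v = −0.0889·5.236·0.90183·[1 + 0.0889·-0.43209/0.27682] = -0.36153 m/s.
|v| = 0.36153 m/s = 361.53 mm/s.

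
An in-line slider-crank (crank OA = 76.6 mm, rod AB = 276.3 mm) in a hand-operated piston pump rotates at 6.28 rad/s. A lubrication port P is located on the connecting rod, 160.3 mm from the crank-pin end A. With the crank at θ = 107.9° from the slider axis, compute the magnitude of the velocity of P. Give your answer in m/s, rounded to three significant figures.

0.439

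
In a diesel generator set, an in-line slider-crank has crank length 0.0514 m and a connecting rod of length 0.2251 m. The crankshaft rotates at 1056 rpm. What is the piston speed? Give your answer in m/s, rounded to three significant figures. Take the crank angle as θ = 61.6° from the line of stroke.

5.55

ω = 2π·1056/60 = 110.6 rad/s
For an in-line slider-crank, x = r cosθ + √(L² − r² sin²θ), so v = −rω sinθ·[1 + r cosθ/√(L² − r² sin²θ)].
With r = 0.0514 m, L = 0.2251 m, θ = 61.6°: √(L² − r² sin²θ) = 0.22051 m.
v = −0.0514·110.6·0.87965·[1 + 0.0514·0.47562/0.22051] = -5.5543 m/s.
|v| = 5.5543 m/s.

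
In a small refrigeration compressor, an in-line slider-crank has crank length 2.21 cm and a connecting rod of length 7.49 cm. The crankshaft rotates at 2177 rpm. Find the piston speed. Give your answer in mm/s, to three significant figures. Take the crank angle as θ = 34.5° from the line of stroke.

ω = 2π·2177/60 = 228 rad/s
For an in-line slider-crank, x = r cosθ + √(L² − r² sin²θ), so v = −rω sinθ·[1 + r cosθ/√(L² − r² sin²θ)].
With r = 0.0221 m, L = 0.0749 m, θ = 34.5°: √(L² − r² sin²θ) = 0.073847 m.
v = −0.0221·228·0.56641·[1 + 0.0221·0.82413/0.073847] = -3.5575 m/s.
|v| = 3.5575 m/s = 3557.5 mm/s.

3560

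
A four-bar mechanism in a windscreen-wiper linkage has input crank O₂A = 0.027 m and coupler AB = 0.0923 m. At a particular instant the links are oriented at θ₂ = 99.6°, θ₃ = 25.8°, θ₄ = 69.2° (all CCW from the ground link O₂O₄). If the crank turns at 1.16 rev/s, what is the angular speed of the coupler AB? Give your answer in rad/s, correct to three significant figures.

ω₂ = 7.288 rad/s (from 1.16 rev/s).
Differentiating the loop-closure r₂e^{iθ₂}+r₃e^{iθ₃}=r₁+r₄e^{iθ₄} gives r₂ω₂e^{iθ₂}+r₃ω₃e^{iθ₃}=r₄ω₄e^{iθ₄}.
Eliminating the other unknown: ω₃ = r₂ω₂ sin(θ₄−θ₂) / [r₃ sin(θ₃−θ₄)].
Numerator sine = -0.50603; denominator sine = -0.68709.
Result = 0.027·7.288·(-0.50603) / (0.0923·(-0.68709)) = +1.5702 rad/s; magnitude 1.5702 rad/s.

1.57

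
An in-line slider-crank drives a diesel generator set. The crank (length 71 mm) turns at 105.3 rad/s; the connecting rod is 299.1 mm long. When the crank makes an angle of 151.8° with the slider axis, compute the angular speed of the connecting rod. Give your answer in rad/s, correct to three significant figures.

ω = 105.3 rad/s
The rod makes angle φ with the slider axis where L sinφ = r sinθ; differentiating, L cosφ·φ̇ = r ω cosθ.
L cosφ = √(L² − r² sin²θ) = 0.29721 m.
|ω_rod| = r ω |cosθ| / √(L² − r² sin²θ) = 0.071·105.3·0.88130/0.29721 = 22.169 rad/s.

22.2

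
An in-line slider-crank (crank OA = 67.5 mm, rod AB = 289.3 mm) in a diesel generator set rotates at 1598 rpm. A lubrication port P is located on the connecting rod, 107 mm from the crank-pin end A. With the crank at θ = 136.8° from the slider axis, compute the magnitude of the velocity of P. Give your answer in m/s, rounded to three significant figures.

8.91

ω = 167.3 rad/s.  Crank-pin speed |V_A| = rω = 11.296 m/s, perpendicular to OA.
Rod angle: sinφ = −(r/L) sinθ ⇒ φ = -9.191°; ω_rod = −rω cosθ/√(L²−r²sin²θ) = +28.832 rad/s.
V_P = V_A + ω_rod × AP, with AP = 0.107 m along the rod.
Components: V_Px = −rω sinθ − a·ω_rod·sinφ = -7.2396 m/s;  V_Py = rω cosθ + a·ω_rod·cosφ = -5.1887 m/s.
|V_P| = √(V_Px² + V_Py²) = 8.907 m/s.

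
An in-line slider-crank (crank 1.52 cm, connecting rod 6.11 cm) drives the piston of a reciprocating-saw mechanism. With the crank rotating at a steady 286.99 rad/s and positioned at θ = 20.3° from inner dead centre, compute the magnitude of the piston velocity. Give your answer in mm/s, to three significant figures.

ω = 287 rad/s
For an in-line slider-crank, x = r cosθ + √(L² − r² sin²θ), so v = −rω sinθ·[1 + r cosθ/√(L² − r² sin²θ)].
With r = 0.0152 m, L = 0.0611 m, θ = 20.3°: √(L² − r² sin²θ) = 0.060872 m.
v = −0.0152·287·0.34694·[1 + 0.0152·0.93789/0.060872] = -1.8679 m/s.
|v| = 1.8679 m/s = 1867.9 mm/s.

1870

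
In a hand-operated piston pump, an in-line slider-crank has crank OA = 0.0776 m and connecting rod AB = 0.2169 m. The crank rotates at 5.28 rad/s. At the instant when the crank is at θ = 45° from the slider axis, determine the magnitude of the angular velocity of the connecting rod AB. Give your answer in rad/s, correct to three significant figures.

1.38

ω = 5.28 rad/s
The rod makes angle φ with the slider axis where L sinφ = r sinθ; differentiating, L cosφ·φ̇ = r ω cosθ.
L cosφ = √(L² − r² sin²θ) = 0.20984 m.
|ω_rod| = r ω |cosθ| / √(L² − r² sin²θ) = 0.0776·5.28·0.70711/0.20984 = 1.3806 rad/s.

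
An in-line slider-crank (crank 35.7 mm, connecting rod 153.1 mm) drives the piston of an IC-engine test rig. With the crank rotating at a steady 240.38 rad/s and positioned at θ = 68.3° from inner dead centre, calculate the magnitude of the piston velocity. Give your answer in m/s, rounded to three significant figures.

8.68

ω = 240.4 rad/s
For an in-line slider-crank, x = r cosθ + √(L² − r² sin²θ), so v = −rω sinθ·[1 + r cosθ/√(L² − r² sin²θ)].
With r = 0.0357 m, L = 0.1531 m, θ = 68.3°: √(L² − r² sin²θ) = 0.14946 m.
v = −0.0357·240.4·0.92913·[1 + 0.0357·0.36975/0.14946] = -8.6776 m/s.
|v| = 8.6776 m/s.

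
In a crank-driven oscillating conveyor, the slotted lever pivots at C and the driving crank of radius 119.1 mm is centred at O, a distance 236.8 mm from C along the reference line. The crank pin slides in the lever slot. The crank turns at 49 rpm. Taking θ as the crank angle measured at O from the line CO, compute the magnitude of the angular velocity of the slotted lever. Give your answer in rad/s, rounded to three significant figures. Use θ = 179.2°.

5.19

ω = 5.131 rad/s (from 49 rpm).
Crank pin A relative to C: A = (d + r cosθ, r sinθ); lever angle φ = atan2(r sinθ, d + r cosθ).
Differentiating tanφ: φ̇ = rω(d cosθ + r)/(d² + r² + 2dr cosθ).
d² + r² + 2dr cosθ = |CA|² = 0.0138588 m²;  d cosθ + r = -0.11768 m.
|ω_lever| = |0.1191·5.131·-0.11768| / 0.0138588 = 5.1892 rad/s.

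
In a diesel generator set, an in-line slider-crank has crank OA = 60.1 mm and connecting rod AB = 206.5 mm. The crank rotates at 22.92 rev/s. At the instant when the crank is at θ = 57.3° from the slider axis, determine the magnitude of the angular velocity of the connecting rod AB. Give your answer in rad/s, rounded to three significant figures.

ω = 144 rad/s (converted from 22.92 rev/s).
The rod makes angle φ with the slider axis where L sinφ = r sinθ; differentiating, L cosφ·φ̇ = r ω cosθ.
L cosφ = √(L² − r² sin²θ) = 0.20021 m.
|ω_rod| = r ω |cosθ| / √(L² − r² sin²θ) = 0.0601·144·0.54024/0.20021 = 23.354 rad/s.

23.4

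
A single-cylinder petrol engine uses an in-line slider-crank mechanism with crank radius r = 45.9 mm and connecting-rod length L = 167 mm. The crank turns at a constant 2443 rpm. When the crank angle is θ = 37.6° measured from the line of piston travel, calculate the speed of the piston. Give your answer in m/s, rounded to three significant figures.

ω = 2π·2443/60 = 255.8 rad/s
For an in-line slider-crank, x = r cosθ + √(L² − r² sin²θ), so v = −rω sinθ·[1 + r cosθ/√(L² − r² sin²θ)].
With r = 0.0459 m, L = 0.167 m, θ = 37.6°: √(L² − r² sin²θ) = 0.16463 m.
v = −0.0459·255.8·0.61015·[1 + 0.0459·0.79229/0.16463] = -8.7473 m/s.
|v| = 8.7473 m/s.

8.75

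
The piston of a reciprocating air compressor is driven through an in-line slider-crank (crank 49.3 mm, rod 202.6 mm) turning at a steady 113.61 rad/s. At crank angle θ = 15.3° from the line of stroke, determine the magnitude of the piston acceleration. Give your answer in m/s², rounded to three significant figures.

ω = 113.6 rad/s
x(θ) = r cosθ + √(L² − r² sin²θ); with ω constant, a = ω²·d²x/dθ².
d²x/dθ² = −r cosθ − r²(cos2θ)/√u − r⁴ sin²2θ/(4u^{3/2}),  u = L² − r² sin²θ = 0.0408775 m².
Substituting r = 0.0493 m, L = 0.2026 m, θ = 15.3°: d²x/dθ² = -0.057946 m.
a = ω²·d²x/dθ² = (113.6)²·(-0.057946) = -747.93 m/s²;  |a| = 747.93 m/s².

748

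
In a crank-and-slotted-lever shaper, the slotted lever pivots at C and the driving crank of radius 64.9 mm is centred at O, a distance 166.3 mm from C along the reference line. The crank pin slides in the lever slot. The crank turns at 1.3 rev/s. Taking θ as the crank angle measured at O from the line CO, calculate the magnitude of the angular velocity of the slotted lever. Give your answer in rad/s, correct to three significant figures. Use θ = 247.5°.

0.0283

ω = 8.168 rad/s (from 1.3 rev/s).
Crank pin A relative to C: A = (d + r cosθ, r sinθ); lever angle φ = atan2(r sinθ, d + r cosθ).
Differentiating tanφ: φ̇ = rω(d cosθ + r)/(d² + r² + 2dr cosθ).
d² + r² + 2dr cosθ = |CA|² = 0.0236072 m²;  d cosθ + r = +0.0012597 m.
|ω_lever| = |0.0649·8.168·+0.0012597| / 0.0236072 = 0.028288 rad/s.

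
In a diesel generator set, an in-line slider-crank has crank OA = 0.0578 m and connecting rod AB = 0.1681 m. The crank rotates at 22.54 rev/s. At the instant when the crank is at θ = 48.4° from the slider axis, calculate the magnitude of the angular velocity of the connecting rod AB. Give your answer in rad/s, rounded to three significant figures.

33.5

ω = 141.6 rad/s (converted from 22.54 rev/s).
The rod makes angle φ with the slider axis where L sinφ = r sinθ; differentiating, L cosφ·φ̇ = r ω cosθ.
L cosφ = √(L² − r² sin²θ) = 0.16245 m.
|ω_rod| = r ω |cosθ| / √(L² − r² sin²θ) = 0.0578·141.6·0.66393/0.16245 = 33.455 rad/s.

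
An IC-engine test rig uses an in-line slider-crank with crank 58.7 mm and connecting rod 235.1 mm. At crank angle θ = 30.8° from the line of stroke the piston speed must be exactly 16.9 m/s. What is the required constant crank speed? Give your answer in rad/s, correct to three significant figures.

462

For an in-line slider-crank, |v_piston| = rω|sinθ|·[1 + r cosθ/√(L² − r² sin²θ)].
With r = 0.0587 m, L = 0.2351 m, θ = 30.8°: the bracketed kinematic factor |dx/dθ| = 0.036556 m.
ω = v/|dx/dθ| = 16.9/0.036556 = 462.3 rad/s.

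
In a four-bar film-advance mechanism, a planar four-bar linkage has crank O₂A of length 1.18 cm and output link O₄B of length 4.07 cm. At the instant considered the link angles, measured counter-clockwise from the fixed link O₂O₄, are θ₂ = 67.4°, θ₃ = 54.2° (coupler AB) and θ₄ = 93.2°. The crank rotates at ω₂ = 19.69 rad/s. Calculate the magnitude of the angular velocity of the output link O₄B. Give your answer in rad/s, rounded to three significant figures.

ω₂ = 19.69 rad/s
Differentiating the loop-closure r₂e^{iθ₂}+r₃e^{iθ₃}=r₁+r₄e^{iθ₄} gives r₂ω₂e^{iθ₂}+r₃ω₃e^{iθ₃}=r₄ω₄e^{iθ₄}.
Eliminating the other unknown: ω₄ = r₂ω₂ sin(θ₂−θ₃) / [r₄ sin(θ₄−θ₃)].
Numerator sine = +0.22835; denominator sine = +0.62932.
Result = 0.0118·19.69·(+0.22835) / (0.0407·(+0.62932)) = +2.0714 rad/s; magnitude 2.0714 rad/s.

2.07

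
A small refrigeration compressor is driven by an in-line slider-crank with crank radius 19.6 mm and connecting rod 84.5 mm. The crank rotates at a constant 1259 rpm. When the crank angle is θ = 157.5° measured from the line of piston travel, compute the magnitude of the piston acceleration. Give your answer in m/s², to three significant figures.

ω = 2π·1259/60 = 131.8 rad/s
x(θ) = r cosθ + √(L² − r² sin²θ); with ω constant, a = ω²·d²x/dθ².
d²x/dθ² = −r cosθ − r²(cos2θ)/√u − r⁴ sin²2θ/(4u^{3/2}),  u = L² − r² sin²θ = 0.00708399 m².
Substituting r = 0.0196 m, L = 0.0845 m, θ = 157.5°: d²x/dθ² = +0.01485 m.
a = ω²·d²x/dθ² = (131.8)²·(+0.01485) = +258.12 m/s²;  |a| = 258.12 m/s².

258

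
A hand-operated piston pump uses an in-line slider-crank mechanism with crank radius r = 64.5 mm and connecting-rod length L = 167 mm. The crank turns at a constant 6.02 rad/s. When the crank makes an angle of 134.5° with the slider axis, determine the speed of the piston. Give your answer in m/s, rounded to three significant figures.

0.199

ω = 6.02 rad/s
For an in-line slider-crank, x = r cosθ + √(L² − r² sin²θ), so v = −rω sinθ·[1 + r cosθ/√(L² − r² sin²θ)].
With r = 0.0645 m, L = 0.167 m, θ = 134.5°: √(L² − r² sin²θ) = 0.16054 m.
v = −0.0645·6.02·0.71325·[1 + 0.0645·-0.70091/0.16054] = -0.19896 m/s.
|v| = 0.19896 m/s.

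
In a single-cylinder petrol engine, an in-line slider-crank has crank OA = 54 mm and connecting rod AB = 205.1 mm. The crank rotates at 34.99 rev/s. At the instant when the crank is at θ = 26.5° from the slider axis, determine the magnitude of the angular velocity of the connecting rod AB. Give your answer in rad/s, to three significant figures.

52.2

ω = 219.8 rad/s (converted from 34.99 rev/s).
The rod makes angle φ with the slider axis where L sinφ = r sinθ; differentiating, L cosφ·φ̇ = r ω cosθ.
L cosφ = √(L² − r² sin²θ) = 0.20368 m.
|ω_rod| = r ω |cosθ| / √(L² − r² sin²θ) = 0.054·219.8·0.89493/0.20368 = 52.163 rad/s.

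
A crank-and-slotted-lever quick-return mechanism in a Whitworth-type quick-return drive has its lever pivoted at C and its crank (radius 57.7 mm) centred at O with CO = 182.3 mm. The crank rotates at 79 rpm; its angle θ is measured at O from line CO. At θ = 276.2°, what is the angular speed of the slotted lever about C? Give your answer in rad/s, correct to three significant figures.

0.951

ω = 8.273 rad/s (from 79 rpm).
Crank pin A relative to C: A = (d + r cosθ, r sinθ); lever angle φ = atan2(r sinθ, d + r cosθ).
Differentiating tanφ: φ̇ = rω(d cosθ + r)/(d² + r² + 2dr cosθ).
d² + r² + 2dr cosθ = |CA|² = 0.0388346 m²;  d cosθ + r = +0.077388 m.
|ω_lever| = |0.0577·8.273·+0.077388| / 0.0388346 = 0.95123 rad/s.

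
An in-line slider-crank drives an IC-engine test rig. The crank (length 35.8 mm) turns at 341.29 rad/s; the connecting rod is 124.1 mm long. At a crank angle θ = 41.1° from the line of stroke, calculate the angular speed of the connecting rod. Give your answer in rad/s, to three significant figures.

75.6

ω = 341.3 rad/s
The rod makes angle φ with the slider axis where L sinφ = r sinθ; differentiating, L cosφ·φ̇ = r ω cosθ.
L cosφ = √(L² − r² sin²θ) = 0.12185 m.
|ω_rod| = r ω |cosθ| / √(L² − r² sin²θ) = 0.0358·341.3·0.75356/0.12185 = 75.563 rad/s.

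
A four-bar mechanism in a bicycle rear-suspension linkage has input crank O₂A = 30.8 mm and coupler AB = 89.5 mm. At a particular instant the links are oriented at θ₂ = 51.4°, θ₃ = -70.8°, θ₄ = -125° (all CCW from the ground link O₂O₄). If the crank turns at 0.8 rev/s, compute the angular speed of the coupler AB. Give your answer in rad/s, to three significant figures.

ω₂ = 5.027 rad/s (from 0.8 rev/s).
Differentiating the loop-closure r₂e^{iθ₂}+r₃e^{iθ₃}=r₁+r₄e^{iθ₄} gives r₂ω₂e^{iθ₂}+r₃ω₃e^{iθ₃}=r₄ω₄e^{iθ₄}.
Eliminating the other unknown: ω₃ = r₂ω₂ sin(θ₄−θ₂) / [r₃ sin(θ₃−θ₄)].
Numerator sine = -0.06279; denominator sine = +0.81106.
Result = 0.0308·5.027·(-0.06279) / (0.0895·(+0.81106)) = -0.13392 rad/s; magnitude 0.13392 rad/s.

0.134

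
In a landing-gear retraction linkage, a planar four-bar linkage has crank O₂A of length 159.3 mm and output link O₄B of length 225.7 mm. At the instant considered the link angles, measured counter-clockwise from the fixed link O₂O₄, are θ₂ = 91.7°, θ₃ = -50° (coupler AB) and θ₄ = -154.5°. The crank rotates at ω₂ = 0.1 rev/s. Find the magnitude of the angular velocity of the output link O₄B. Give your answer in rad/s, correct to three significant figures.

0.284

ω₂ = 0.6283 rad/s (from 0.1 rev/s).
Differentiating the loop-closure r₂e^{iθ₂}+r₃e^{iθ₃}=r₁+r₄e^{iθ₄} gives r₂ω₂e^{iθ₂}+r₃ω₃e^{iθ₃}=r₄ω₄e^{iθ₄}.
Eliminating the other unknown: ω₄ = r₂ω₂ sin(θ₂−θ₃) / [r₄ sin(θ₄−θ₃)].
Numerator sine = +0.61978; denominator sine = -0.96815.
Result = 0.1593·0.6283·(+0.61978) / (0.2257·(-0.96815)) = -0.2839 rad/s; magnitude 0.2839 rad/s.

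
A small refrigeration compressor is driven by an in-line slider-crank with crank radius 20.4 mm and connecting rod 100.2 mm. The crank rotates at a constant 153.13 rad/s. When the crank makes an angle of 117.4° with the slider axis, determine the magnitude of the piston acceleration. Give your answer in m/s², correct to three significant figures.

ω = 153.1 rad/s
x(θ) = r cosθ + √(L² − r² sin²θ); with ω constant, a = ω²·d²x/dθ².
d²x/dθ² = −r cosθ − r²(cos2θ)/√u − r⁴ sin²2θ/(4u^{3/2}),  u = L² − r² sin²θ = 0.00971202 m².
Substituting r = 0.0204 m, L = 0.1002 m, θ = 117.4°: d²x/dθ² = +0.011792 m.
a = ω²·d²x/dθ² = (153.1)²·(+0.011792) = +276.51 m/s²;  |a| = 276.51 m/s².

277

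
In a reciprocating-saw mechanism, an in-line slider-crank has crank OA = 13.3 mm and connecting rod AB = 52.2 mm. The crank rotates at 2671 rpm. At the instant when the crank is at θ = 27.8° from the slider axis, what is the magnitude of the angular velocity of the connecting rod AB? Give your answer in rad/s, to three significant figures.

ω = 279.7 rad/s (converted from 2671 rpm).
The rod makes angle φ with the slider axis where L sinφ = r sinθ; differentiating, L cosφ·φ̇ = r ω cosθ.
L cosφ = √(L² − r² sin²θ) = 0.05183 m.
|ω_rod| = r ω |cosθ| / √(L² − r² sin²θ) = 0.0133·279.7·0.88458/0.05183 = 63.491 rad/s.

63.5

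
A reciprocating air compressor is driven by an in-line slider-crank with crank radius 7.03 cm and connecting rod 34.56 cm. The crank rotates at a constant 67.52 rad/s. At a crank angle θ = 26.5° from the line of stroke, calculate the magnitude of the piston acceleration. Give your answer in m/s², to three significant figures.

327

ω = 67.52 rad/s
x(θ) = r cosθ + √(L² − r² sin²θ); with ω constant, a = ω²·d²x/dθ².
d²x/dθ² = −r cosθ − r²(cos2θ)/√u − r⁴ sin²2θ/(4u^{3/2}),  u = L² − r² sin²θ = 0.118455 m².
Substituting r = 0.0703 m, L = 0.3456 m, θ = 26.5°: d²x/dθ² = -0.071651 m.
a = ω²·d²x/dθ² = (67.52)²·(-0.071651) = -326.65 m/s²;  |a| = 326.65 m/s².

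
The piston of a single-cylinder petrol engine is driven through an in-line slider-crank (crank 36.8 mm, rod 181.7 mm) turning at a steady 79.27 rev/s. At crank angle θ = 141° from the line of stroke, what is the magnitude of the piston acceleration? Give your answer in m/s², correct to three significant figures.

6690

ω = 2π·79.3 = 498.1 rad/s
x(θ) = r cosθ + √(L² − r² sin²θ); with ω constant, a = ω²·d²x/dθ².
d²x/dθ² = −r cosθ − r²(cos2θ)/√u − r⁴ sin²2θ/(4u^{3/2}),  u = L² − r² sin²θ = 0.0324786 m².
Substituting r = 0.0368 m, L = 0.1817 m, θ = 141°: d²x/dθ² = +0.026962 m.
a = ω²·d²x/dθ² = (498.1)²·(+0.026962) = +6688.4 m/s²;  |a| = 6688.4 m/s².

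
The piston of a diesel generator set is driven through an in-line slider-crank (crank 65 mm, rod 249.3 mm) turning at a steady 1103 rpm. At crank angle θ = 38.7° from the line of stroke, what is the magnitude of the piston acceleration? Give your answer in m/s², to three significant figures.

731

ω = 2π·1103/60 = 115.5 rad/s
x(θ) = r cosθ + √(L² − r² sin²θ); with ω constant, a = ω²·d²x/dθ².
d²x/dθ² = −r cosθ − r²(cos2θ)/√u − r⁴ sin²2θ/(4u^{3/2}),  u = L² − r² sin²θ = 0.0604988 m².
Substituting r = 0.065 m, L = 0.2493 m, θ = 38.7°: d²x/dθ² = -0.054761 m.
a = ω²·d²x/dθ² = (115.5)²·(-0.054761) = -730.6 m/s²;  |a| = 730.6 m/s².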